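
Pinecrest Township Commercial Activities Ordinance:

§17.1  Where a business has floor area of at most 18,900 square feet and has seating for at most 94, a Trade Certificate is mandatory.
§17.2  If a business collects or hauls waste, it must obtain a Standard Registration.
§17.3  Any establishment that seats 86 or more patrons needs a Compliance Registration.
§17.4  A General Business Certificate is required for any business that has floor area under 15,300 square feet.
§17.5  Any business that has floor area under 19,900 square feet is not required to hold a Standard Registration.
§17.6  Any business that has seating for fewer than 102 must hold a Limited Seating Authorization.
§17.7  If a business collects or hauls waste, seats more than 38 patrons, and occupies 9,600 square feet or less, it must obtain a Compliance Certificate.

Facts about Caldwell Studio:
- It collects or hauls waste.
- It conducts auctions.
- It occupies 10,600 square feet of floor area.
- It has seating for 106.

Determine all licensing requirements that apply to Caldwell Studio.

§17.1 floor area 10,600 square feet ≤ 18,900 square feet; seating 106 > 94 → Trade Certificate not required.
§17.2 collects or hauls waste → Standard Registration required.
§17.3 seating 106 ≥ 86 → Compliance Registration required.
§17.4 floor area 10,600 square feet < 15,300 square feet → General Business Certificate required.
§17.5 floor area 10,600 square feet < 19,900 square feet → exempt from Standard Registration.
§17.6 seating 106 ≥ 102 → Limited Seating Authorization not required.
§17.7 collects or hauls waste; seating 106 > 38; floor area 10,600 square feet > 9,600 square feet → Compliance Certificate not required.

Compliance Registration, General Business Certificate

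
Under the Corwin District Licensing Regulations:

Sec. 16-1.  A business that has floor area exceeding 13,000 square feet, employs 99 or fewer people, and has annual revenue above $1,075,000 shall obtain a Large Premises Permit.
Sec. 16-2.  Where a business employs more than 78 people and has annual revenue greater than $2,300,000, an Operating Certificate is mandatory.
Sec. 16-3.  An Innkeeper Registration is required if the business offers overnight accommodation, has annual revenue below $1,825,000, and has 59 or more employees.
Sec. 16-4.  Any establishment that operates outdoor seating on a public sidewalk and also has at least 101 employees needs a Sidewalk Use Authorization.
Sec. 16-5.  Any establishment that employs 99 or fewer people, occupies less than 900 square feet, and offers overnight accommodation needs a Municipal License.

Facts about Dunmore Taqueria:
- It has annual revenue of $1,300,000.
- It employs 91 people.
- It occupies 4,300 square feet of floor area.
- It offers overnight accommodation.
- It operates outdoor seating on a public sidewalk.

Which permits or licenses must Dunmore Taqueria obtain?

Sec. 16-1. floor area 4,300 square feet ≤ 13,000 square feet; employees 91 ≤ 99; revenue $1,300,000 > $1,075,000 → Large Premises Permit not required.
Sec. 16-2. employees 91 > 78; revenue $1,300,000 ≤ $2,300,000 → Operating Certificate not required.
Sec. 16-3. offers overnight accommodation; revenue $1,300,000 < $1,825,000; employees 91 ≥ 59 → Innkeeper Registration required.
Sec. 16-4. operates outdoor seating on a public sidewalk; employees 91 < 101 → Sidewalk Use Authorization not required.
Sec. 16-5. employees 91 ≤ 99; floor area 4,300 square feet ≥ 900 square feet; offers overnight accommodation → Municipal License not required.

Innkeeper Registration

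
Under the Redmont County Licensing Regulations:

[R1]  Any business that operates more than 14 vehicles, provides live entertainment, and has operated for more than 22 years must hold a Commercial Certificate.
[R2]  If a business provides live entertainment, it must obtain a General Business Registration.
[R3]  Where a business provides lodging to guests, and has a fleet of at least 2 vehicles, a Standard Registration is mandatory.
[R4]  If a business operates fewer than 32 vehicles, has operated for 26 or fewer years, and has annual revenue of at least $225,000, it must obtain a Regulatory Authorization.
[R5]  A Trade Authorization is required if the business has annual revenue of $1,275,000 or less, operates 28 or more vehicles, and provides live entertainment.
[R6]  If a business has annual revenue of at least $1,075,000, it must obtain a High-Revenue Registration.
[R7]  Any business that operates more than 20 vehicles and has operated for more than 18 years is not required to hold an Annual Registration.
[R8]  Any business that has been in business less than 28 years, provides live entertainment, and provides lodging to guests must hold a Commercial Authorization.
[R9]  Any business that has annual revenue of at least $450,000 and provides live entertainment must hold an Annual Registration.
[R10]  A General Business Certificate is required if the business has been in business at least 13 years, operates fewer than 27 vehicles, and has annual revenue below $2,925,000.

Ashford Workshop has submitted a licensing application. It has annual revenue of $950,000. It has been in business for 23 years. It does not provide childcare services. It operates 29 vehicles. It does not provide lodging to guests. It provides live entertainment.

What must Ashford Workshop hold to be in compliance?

[R1] vehicles 29 > 14; provides live entertainment; years in business 23 > 22 → Commercial Certificate required.
[R2] provides live entertainment → General Business Registration required.
[R3] does not provide lodging to guests; vehicles 29 ≥ 2 → Standard Registration not required.
[R4] vehicles 29 < 32; years in business 23 ≤ 26; revenue $950,000 ≥ $225,000 → Regulatory Authorization required.
[R5] revenue $950,000 ≤ $1,275,000; vehicles 29 ≥ 28; provides live entertainment → Trade Authorization required.
[R6] revenue $950,000 < $1,075,000 → High-Revenue Registration not required.
[R7] vehicles 29 > 20; years in business 23 > 18 → exempt from Annual Registration.
[R8] years in business 23 < 28; provides live entertainment; does not provide lodging to guests → Commercial Authorization not required.
[R9] revenue $950,000 ≥ $450,000; provides live entertainment → Annual Registration required.
[R10] years in business 23 ≥ 13; vehicles 29 ≥ 27; revenue $950,000 < $2,925,000 → General Business Certificate not required.

Commercial Certificate, General Business Registration, Regulatory Authorization, Trade Authorization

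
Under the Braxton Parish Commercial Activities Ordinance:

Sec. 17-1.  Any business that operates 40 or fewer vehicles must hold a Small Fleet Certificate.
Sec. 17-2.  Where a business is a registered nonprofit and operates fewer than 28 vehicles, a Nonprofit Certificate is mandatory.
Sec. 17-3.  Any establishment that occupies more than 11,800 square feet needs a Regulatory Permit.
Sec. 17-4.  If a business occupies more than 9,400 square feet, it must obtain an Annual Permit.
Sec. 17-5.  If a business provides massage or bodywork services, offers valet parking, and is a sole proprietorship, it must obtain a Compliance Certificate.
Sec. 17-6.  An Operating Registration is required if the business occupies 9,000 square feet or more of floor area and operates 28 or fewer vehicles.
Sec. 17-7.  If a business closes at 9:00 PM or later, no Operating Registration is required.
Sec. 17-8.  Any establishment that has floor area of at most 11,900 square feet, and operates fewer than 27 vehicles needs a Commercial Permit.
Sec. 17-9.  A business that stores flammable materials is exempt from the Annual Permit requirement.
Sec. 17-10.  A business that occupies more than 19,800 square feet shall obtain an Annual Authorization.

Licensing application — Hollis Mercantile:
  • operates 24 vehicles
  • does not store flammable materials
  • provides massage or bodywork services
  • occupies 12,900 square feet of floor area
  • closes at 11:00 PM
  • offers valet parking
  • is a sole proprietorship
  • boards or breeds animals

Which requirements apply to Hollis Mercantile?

Annual Permit, Compliance Certificate, Regulatory Permit, Small Fleet Certificate

Sec. 17-1. vehicles 24 ≤ 40 → Small Fleet Certificate required.
Sec. 17-2. is a sole proprietorship (not: is a registered nonprofit); vehicles 24 < 28 → Nonprofit Certificate not required.
Sec. 17-3. floor area 12,900 square feet > 11,800 square feet → Regulatory Permit required.
Sec. 17-4. floor area 12,900 square feet > 9,400 square feet → Annual Permit required.
Sec. 17-5. provides massage or bodywork services; offers valet parking; is a sole proprietorship → Compliance Certificate required.
Sec. 17-6. floor area 12,900 square feet ≥ 9,000 square feet; vehicles 24 ≤ 28 → Operating Registration required.
Sec. 17-7. closes 11:00 PM, after 9:00 PM → exempt from Operating Registration.
Sec. 17-8. floor area 12,900 square feet > 11,900 square feet; vehicles 24 < 27 → Commercial Permit not required.
Sec. 17-9. does not store flammable materials → Annual Permit exemption does not apply.
Sec. 17-10. floor area 12,900 square feet ≤ 19,800 square feet → Annual Authorization not required.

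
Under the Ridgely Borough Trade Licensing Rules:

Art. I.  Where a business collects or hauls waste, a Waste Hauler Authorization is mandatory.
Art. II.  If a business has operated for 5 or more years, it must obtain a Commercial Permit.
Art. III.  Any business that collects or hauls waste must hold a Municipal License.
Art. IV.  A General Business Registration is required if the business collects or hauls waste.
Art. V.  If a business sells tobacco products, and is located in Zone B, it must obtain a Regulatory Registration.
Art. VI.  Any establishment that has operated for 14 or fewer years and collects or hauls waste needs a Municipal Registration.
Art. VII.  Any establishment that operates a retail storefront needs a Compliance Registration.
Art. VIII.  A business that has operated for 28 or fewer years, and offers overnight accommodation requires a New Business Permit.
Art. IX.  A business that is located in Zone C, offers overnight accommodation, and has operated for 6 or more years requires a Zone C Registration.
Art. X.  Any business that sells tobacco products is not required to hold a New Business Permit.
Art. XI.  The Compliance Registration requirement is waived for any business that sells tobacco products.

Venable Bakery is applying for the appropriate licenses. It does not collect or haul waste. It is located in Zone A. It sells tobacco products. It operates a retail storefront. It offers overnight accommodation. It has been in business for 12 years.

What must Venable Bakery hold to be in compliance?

Art. I. does not collect or haul waste → Waste Hauler Authorization not required.
Art. II. years in business 12 ≥ 5 → Commercial Permit required.
Art. III. does not collect or haul waste → Municipal License not required.
Art. IV. does not collect or haul waste → General Business Registration not required.
Art. V. sells tobacco products; is located in Zone A (not: is located in Zone B) → Regulatory Registration not required.
Art. VI. years in business 12 ≤ 14; does not collect or haul waste → Municipal Registration not required.
Art. VII. operates a retail storefront → Compliance Registration required.
Art. VIII. years in business 12 ≤ 28; offers overnight accommodation → New Business Permit required.
Art. IX. is located in Zone A (not: is located in Zone C); offers overnight accommodation; years in business 12 ≥ 6 → Zone C Registration not required.
Art. X. sells tobacco products → exempt from New Business Permit.
Art. XI. sells tobacco products → exempt from Compliance Registration.

Commercial Permit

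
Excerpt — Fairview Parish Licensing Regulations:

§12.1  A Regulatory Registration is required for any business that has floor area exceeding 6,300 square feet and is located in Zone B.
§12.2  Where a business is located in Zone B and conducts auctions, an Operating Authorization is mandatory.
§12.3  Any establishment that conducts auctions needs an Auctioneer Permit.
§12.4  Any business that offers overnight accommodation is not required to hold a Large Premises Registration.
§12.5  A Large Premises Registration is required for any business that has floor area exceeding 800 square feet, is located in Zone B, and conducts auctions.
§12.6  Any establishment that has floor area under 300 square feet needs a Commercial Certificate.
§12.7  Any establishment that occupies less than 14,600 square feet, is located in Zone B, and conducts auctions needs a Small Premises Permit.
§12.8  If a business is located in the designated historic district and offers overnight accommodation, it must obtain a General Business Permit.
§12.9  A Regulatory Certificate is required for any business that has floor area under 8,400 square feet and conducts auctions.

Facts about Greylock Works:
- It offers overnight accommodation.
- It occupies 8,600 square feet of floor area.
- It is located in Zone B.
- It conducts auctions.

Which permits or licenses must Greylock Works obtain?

§12.1 floor area 8,600 square feet > 6,300 square feet; is located in Zone B → Regulatory Registration required.
§12.2 is located in Zone B; conducts auctions → Operating Authorization required.
§12.3 conducts auctions → Auctioneer Permit required.
§12.4 offers overnight accommodation → exempt from Large Premises Registration.
§12.5 floor area 8,600 square feet > 800 square feet; is located in Zone B; conducts auctions → Large Premises Registration required.
§12.6 floor area 8,600 square feet ≥ 300 square feet → Commercial Certificate not required.
§12.7 floor area 8,600 square feet < 14,600 square feet; is located in Zone B; conducts auctions → Small Premises Permit required.
§12.8 is located in Zone B (not: is located in the designated historic district); offers overnight accommodation → General Business Permit not required.
§12.9 floor area 8,600 square feet ≥ 8,400 square feet; conducts auctions → Regulatory Certificate not required.

Auctioneer Permit, Operating Authorization, Regulatory Registration, Small Premises Permit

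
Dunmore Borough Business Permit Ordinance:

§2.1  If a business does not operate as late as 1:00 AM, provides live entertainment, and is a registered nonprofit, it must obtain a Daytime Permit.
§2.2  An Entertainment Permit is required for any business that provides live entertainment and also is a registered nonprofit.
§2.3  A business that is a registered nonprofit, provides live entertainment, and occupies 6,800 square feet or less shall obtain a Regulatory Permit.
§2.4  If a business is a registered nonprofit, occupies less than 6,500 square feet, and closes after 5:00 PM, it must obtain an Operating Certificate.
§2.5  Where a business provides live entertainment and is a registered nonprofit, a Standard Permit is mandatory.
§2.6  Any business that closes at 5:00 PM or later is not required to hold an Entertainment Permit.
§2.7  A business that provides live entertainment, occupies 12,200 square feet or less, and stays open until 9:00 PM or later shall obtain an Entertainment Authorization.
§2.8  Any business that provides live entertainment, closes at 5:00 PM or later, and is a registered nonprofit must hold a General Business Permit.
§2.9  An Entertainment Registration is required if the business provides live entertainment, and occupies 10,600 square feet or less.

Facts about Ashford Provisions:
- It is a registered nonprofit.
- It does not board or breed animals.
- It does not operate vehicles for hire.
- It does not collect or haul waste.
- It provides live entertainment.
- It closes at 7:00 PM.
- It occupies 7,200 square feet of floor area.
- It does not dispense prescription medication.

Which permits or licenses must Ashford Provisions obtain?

§2.1 closes 7:00 PM, at/before 1:00 AM; provides live entertainment; is a registered nonprofit → Daytime Permit required.
§2.2 provides live entertainment; is a registered nonprofit → Entertainment Permit required.
§2.3 is a registered nonprofit; provides live entertainment; floor area 7,200 square feet > 6,800 square feet → Regulatory Permit not required.
§2.4 is a registered nonprofit; floor area 7,200 square feet ≥ 6,500 square feet; closes 7:00 PM, after 5:00 PM → Operating Certificate not required.
§2.5 provides live entertainment; is a registered nonprofit → Standard Permit required.
§2.6 closes 7:00 PM, after 5:00 PM → exempt from Entertainment Permit.
§2.7 provides live entertainment; floor area 7,200 square feet ≤ 12,200 square feet; closes 7:00 PM, at/before 9:00 PM → Entertainment Authorization not required.
§2.8 provides live entertainment; closes 7:00 PM, after 5:00 PM; is a registered nonprofit → General Business Permit required.
§2.9 provides live entertainment; floor area 7,200 square feet ≤ 10,600 square feet → Entertainment Registration required.

Daytime Permit, Entertainment Registration, General Business Permit, Standard Permit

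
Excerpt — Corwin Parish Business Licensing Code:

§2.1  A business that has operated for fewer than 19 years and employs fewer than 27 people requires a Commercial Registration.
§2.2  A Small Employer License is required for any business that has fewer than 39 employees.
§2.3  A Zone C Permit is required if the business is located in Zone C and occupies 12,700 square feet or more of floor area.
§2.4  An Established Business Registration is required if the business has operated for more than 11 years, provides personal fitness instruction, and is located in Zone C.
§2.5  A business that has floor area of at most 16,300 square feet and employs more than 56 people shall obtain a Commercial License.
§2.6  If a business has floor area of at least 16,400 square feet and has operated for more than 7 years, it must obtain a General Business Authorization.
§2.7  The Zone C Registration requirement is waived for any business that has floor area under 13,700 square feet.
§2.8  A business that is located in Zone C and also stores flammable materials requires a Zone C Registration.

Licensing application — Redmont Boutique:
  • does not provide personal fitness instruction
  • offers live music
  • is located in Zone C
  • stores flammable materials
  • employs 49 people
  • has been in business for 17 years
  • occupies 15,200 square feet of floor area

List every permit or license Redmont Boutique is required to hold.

Zone C Permit, Zone C Registration

§2.1 years in business 17 < 19; employees 49 ≥ 27 → Commercial Registration not required.
§2.2 employees 49 ≥ 39 → Small Employer License not required.
§2.3 is located in Zone C; floor area 15,200 square feet ≥ 12,700 square feet → Zone C Permit required.
§2.4 years in business 17 > 11; does not provide personal fitness instruction; is located in Zone C → Established Business Registration not required.
§2.5 floor area 15,200 square feet ≤ 16,300 square feet; employees 49 ≤ 56 → Commercial License not required.
§2.6 floor area 15,200 square feet < 16,400 square feet; years in business 17 > 7 → General Business Authorization not required.
§2.7 floor area 15,200 square feet ≥ 13,700 square feet → Zone C Registration exemption does not apply.
§2.8 is located in Zone C; stores flammable materials → Zone C Registration required.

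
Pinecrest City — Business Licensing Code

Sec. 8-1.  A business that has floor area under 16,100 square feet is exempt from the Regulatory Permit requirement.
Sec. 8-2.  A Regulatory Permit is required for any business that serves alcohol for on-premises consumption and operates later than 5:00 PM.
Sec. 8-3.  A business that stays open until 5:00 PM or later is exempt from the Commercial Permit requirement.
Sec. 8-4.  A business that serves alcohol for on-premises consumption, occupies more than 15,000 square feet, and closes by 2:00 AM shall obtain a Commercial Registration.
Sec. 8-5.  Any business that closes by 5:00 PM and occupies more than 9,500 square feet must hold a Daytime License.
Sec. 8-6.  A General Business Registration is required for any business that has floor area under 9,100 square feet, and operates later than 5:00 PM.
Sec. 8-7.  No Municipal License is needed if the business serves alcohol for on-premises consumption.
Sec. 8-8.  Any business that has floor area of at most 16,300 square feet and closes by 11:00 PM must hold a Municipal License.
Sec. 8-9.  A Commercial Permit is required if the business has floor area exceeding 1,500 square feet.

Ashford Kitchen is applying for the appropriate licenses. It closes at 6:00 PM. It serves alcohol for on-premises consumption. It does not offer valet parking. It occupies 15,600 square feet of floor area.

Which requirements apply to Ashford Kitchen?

Sec. 8-1. floor area 15,600 square feet < 16,100 square feet → exempt from Regulatory Permit.
Sec. 8-2. serves alcohol for on-premises consumption; closes 6:00 PM, after 5:00 PM → Regulatory Permit required.
Sec. 8-3. closes 6:00 PM, after 5:00 PM → exempt from Commercial Permit.
Sec. 8-4. serves alcohol for on-premises consumption; floor area 15,600 square feet > 15,000 square feet; closes 6:00 PM, at/before 2:00 AM → Commercial Registration required.
Sec. 8-5. closes 6:00 PM, after 5:00 PM; floor area 15,600 square feet > 9,500 square feet → Daytime License not required.
Sec. 8-6. floor area 15,600 square feet ≥ 9,100 square feet; closes 6:00 PM, after 5:00 PM → General Business Registration not required.
Sec. 8-7. serves alcohol for on-premises consumption → exempt from Municipal License.
Sec. 8-8. floor area 15,600 square feet ≤ 16,300 square feet; closes 6:00 PM, at/before 11:00 PM → Municipal License required.
Sec. 8-9. floor area 15,600 square feet > 1,500 square feet → Commercial Permit required.

Commercial Registration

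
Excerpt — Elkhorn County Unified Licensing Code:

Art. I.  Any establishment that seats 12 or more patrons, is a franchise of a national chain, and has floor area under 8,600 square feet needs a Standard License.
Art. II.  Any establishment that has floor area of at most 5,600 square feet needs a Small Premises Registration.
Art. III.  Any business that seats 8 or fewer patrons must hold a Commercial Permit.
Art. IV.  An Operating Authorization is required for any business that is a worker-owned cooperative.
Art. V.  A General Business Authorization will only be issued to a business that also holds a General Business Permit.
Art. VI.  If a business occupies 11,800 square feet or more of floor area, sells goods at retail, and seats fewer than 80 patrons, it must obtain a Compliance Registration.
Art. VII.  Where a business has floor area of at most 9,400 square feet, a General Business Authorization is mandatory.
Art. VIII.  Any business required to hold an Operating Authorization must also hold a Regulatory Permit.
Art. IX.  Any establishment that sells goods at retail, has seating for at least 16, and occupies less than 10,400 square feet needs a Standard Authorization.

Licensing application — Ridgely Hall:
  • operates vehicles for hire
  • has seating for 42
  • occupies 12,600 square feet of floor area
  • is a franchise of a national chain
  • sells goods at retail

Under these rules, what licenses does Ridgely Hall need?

Compliance Registration

Art. I. seating 42 ≥ 12; is a franchise of a national chain; floor area 12,600 square feet ≥ 8,600 square feet → Standard License not required.
Art. II. floor area 12,600 square feet > 5,600 square feet → Small Premises Registration not required.
Art. III. seating 42 > 8 → Commercial Permit not required.
Art. IV. is a franchise of a national chain (not: is a worker-owned cooperative) → Operating Authorization not required.
Art. V. General Business Authorization is not required → no effect.
Art. VI. floor area 12,600 square feet ≥ 11,800 square feet; sells goods at retail; seating 42 < 80 → Compliance Registration required.
Art. VII. floor area 12,600 square feet > 9,400 square feet → General Business Authorization not required.
Art. VIII. Operating Authorization is not required → no effect.
Art. IX. sells goods at retail; seating 42 ≥ 16; floor area 12,600 square feet ≥ 10,400 square feet → Standard Authorization not required.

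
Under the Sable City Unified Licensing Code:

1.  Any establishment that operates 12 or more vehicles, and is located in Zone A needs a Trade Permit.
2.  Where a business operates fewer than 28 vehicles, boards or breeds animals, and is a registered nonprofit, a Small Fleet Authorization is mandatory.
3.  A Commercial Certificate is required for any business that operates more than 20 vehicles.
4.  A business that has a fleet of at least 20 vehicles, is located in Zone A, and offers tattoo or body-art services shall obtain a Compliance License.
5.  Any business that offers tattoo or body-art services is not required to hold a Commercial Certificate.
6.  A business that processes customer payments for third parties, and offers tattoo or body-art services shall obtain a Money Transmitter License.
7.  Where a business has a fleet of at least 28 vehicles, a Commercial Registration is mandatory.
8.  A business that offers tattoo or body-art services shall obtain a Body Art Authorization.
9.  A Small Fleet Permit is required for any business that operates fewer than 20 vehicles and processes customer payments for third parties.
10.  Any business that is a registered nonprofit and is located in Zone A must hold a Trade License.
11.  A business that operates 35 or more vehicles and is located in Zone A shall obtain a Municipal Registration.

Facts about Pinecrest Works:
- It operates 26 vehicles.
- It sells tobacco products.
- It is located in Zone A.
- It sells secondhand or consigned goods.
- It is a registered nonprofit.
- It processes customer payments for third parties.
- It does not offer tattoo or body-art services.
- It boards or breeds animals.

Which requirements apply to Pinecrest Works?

1. vehicles 26 ≥ 12; is located in Zone A → Trade Permit required.
2. vehicles 26 < 28; boards or breeds animals; is a registered nonprofit → Small Fleet Authorization required.
3. vehicles 26 > 20 → Commercial Certificate required.
4. vehicles 26 ≥ 20; is located in Zone A; does not offer tattoo or body-art services → Compliance License not required.
5. does not offer tattoo or body-art services → Commercial Certificate exemption does not apply.
6. processes customer payments for third parties; does not offer tattoo or body-art services → Money Transmitter License not required.
7. vehicles 26 < 28 → Commercial Registration not required.
8. does not offer tattoo or body-art services → Body Art Authorization not required.
9. vehicles 26 ≥ 20; processes customer payments for third parties → Small Fleet Permit not required.
10. is a registered nonprofit; is located in Zone A → Trade License required.
11. vehicles 26 < 35; is located in Zone A → Municipal Registration not required.

Commercial Certificate, Small Fleet Authorization, Trade License, Trade Permit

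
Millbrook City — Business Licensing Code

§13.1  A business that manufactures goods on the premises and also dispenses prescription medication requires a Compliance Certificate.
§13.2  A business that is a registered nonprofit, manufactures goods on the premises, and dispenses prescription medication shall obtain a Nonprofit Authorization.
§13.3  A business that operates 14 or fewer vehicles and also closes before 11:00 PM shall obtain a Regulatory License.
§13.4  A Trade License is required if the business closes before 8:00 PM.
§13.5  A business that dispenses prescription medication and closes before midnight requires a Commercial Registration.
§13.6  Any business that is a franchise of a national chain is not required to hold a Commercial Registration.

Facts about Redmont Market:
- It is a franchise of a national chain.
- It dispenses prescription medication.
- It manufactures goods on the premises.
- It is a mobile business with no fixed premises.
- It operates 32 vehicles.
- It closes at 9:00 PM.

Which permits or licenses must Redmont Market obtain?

Compliance Certificate

§13.1 manufactures goods on the premises; dispenses prescription medication → Compliance Certificate required.
§13.2 is a franchise of a national chain (not: is a registered nonprofit); manufactures goods on the premises; dispenses prescription medication → Nonprofit Authorization not required.
§13.3 vehicles 32 > 14; closes 9:00 PM, at/before 11:00 PM → Regulatory License not required.
§13.4 closes 9:00 PM, after 8:00 PM → Trade License not required.
§13.5 dispenses prescription medication; closes 9:00 PM, at/before midnight → Commercial Registration required.
§13.6 is a franchise of a national chain → exempt from Commercial Registration.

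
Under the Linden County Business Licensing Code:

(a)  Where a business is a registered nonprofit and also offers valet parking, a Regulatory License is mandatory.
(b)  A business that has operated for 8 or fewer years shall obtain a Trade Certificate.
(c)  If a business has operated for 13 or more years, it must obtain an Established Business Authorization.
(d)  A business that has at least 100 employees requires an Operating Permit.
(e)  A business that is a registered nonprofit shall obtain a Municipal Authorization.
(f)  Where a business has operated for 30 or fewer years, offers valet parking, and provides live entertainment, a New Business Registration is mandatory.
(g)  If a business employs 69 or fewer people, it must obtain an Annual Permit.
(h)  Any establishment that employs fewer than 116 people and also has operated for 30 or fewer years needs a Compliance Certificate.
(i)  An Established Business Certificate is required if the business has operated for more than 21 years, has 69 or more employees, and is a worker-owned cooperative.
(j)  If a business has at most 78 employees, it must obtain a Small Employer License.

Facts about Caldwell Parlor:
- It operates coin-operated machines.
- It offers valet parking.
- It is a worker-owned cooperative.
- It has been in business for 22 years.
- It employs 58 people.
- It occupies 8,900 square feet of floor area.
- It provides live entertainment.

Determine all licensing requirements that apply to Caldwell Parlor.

Annual Permit, Compliance Certificate, Established Business Authorization, New Business Registration, Small Employer License

(a) is a worker-owned cooperative (not: is a registered nonprofit); offers valet parking → Regulatory License not required.
(b) years in business 22 > 8 → Trade Certificate not required.
(c) years in business 22 ≥ 13 → Established Business Authorization required.
(d) employees 58 < 100 → Operating Permit not required.
(e) is a worker-owned cooperative (not: is a registered nonprofit) → Municipal Authorization not required.
(f) years in business 22 ≤ 30; offers valet parking; provides live entertainment → New Business Registration required.
(g) employees 58 ≤ 69 → Annual Permit required.
(h) employees 58 < 116; years in business 22 ≤ 30 → Compliance Certificate required.
(i) years in business 22 > 21; employees 58 < 69; is a worker-owned cooperative → Established Business Certificate not required.
(j) employees 58 ≤ 78 → Small Employer License required.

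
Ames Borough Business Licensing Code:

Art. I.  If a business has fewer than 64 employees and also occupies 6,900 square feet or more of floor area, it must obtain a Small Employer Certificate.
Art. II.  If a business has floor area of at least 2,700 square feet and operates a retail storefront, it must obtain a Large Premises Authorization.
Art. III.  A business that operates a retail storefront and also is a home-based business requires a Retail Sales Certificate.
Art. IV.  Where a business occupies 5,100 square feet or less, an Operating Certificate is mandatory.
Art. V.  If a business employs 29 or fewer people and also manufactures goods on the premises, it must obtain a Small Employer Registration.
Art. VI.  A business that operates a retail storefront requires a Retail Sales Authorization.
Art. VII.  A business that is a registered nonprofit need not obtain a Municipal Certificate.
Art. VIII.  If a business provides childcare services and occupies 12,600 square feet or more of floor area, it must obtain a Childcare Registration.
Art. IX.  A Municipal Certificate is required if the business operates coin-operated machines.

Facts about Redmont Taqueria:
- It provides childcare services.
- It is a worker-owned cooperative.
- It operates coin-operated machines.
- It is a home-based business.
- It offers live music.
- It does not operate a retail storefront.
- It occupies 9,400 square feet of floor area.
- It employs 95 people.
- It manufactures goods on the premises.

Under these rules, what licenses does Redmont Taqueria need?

Art. I. employees 95 ≥ 64; floor area 9,400 square feet ≥ 6,900 square feet → Small Employer Certificate not required.
Art. II. floor area 9,400 square feet ≥ 2,700 square feet; does not operate a retail storefront → Large Premises Authorization not required.
Art. III. does not operate a retail storefront; is a home-based business → Retail Sales Certificate not required.
Art. IV. floor area 9,400 square feet > 5,100 square feet → Operating Certificate not required.
Art. V. employees 95 > 29; manufactures goods on the premises → Small Employer Registration not required.
Art. VI. does not operate a retail storefront → Retail Sales Authorization not required.
Art. VII. is a worker-owned cooperative (not: is a registered nonprofit) → Municipal Certificate exemption does not apply.
Art. VIII. provides childcare services; floor area 9,400 square feet < 12,600 square feet → Childcare Registration not required.
Art. IX. operates coin-operated machines → Municipal Certificate required.

Municipal Certificate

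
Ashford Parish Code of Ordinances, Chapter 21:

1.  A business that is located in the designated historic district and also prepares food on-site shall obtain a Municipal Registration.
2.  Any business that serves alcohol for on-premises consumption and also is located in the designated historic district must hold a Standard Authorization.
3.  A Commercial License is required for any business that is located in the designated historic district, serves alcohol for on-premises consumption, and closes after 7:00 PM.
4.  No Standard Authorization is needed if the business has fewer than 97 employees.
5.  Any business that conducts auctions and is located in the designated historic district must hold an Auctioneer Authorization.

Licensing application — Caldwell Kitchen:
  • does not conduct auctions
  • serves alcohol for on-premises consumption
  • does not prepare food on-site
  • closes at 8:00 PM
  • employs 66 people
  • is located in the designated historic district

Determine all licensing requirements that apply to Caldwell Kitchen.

1. is located in the designated historic district; does not prepare food on-site → Municipal Registration not required.
2. serves alcohol for on-premises consumption; is located in the designated historic district → Standard Authorization required.
3. is located in the designated historic district; serves alcohol for on-premises consumption; closes 8:00 PM, after 7:00 PM → Commercial License required.
4. employees 66 < 97 → exempt from Standard Authorization.
5. does not conduct auctions; is located in the designated historic district → Auctioneer Authorization not required.

Commercial License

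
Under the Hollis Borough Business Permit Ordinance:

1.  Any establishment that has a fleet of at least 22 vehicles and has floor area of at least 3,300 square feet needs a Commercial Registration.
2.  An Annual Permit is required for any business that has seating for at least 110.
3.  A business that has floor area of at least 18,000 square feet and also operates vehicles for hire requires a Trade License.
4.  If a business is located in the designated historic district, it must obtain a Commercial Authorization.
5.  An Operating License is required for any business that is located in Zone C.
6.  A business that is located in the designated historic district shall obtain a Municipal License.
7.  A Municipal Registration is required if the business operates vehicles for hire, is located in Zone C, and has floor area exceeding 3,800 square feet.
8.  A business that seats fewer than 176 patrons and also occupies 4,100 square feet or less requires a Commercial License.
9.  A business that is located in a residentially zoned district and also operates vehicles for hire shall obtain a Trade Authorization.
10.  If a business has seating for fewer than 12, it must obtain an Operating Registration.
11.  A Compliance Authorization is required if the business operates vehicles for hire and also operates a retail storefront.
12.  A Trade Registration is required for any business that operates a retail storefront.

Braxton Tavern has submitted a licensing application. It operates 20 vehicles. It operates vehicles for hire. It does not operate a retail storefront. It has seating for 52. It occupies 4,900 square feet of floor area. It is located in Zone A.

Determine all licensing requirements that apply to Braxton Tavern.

None

1. vehicles 20 < 22; floor area 4,900 square feet ≥ 3,300 square feet → Commercial Registration not required.
2. seating 52 < 110 → Annual Permit not required.
3. floor area 4,900 square feet < 18,000 square feet; operates vehicles for hire → Trade License not required.
4. is located in Zone A (not: is located in the designated historic district) → Commercial Authorization not required.
5. is located in Zone A (not: is located in Zone C) → Operating License not required.
6. is located in Zone A (not: is located in the designated historic district) → Municipal License not required.
7. operates vehicles for hire; is located in Zone A (not: is located in Zone C); floor area 4,900 square feet > 3,800 square feet → Municipal Registration not required.
8. seating 52 < 176; floor area 4,900 square feet > 4,100 square feet → Commercial License not required.
9. is located in Zone A (not: is located in a residentially zoned district); operates vehicles for hire → Trade Authorization not required.
10. seating 52 ≥ 12 → Operating Registration not required.
11. operates vehicles for hire; does not operate a retail storefront → Compliance Authorization not required.
12. does not operate a retail storefront → Trade Registration not required.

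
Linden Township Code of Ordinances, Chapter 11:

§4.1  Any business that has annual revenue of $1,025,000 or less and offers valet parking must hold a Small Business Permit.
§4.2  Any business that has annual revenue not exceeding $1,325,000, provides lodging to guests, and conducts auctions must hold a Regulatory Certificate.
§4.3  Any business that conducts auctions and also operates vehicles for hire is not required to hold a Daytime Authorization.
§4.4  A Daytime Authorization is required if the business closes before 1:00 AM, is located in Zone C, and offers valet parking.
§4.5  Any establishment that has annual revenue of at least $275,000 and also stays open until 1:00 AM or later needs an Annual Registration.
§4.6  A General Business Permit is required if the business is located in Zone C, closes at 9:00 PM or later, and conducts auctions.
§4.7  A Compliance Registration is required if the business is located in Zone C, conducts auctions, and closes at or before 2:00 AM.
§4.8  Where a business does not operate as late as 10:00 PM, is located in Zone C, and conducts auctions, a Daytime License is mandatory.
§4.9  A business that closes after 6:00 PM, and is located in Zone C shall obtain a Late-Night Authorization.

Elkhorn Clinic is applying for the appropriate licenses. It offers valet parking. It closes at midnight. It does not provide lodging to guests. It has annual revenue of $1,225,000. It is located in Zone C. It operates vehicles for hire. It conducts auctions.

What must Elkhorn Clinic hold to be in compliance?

§4.1 revenue $1,225,000 > $1,025,000; offers valet parking → Small Business Permit not required.
§4.2 revenue $1,225,000 ≤ $1,325,000; does not provide lodging to guests; conducts auctions → Regulatory Certificate not required.
§4.3 conducts auctions; operates vehicles for hire → exempt from Daytime Authorization.
§4.4 closes midnight, at/before 1:00 AM; is located in Zone C; offers valet parking → Daytime Authorization required.
§4.5 revenue $1,225,000 ≥ $275,000; closes midnight, at/before 1:00 AM → Annual Registration not required.
§4.6 is located in Zone C; closes midnight, after 9:00 PM; conducts auctions → General Business Permit required.
§4.7 is located in Zone C; conducts auctions; closes midnight, at/before 2:00 AM → Compliance Registration required.
§4.8 closes midnight, after 10:00 PM; is located in Zone C; conducts auctions → Daytime License not required.
§4.9 closes midnight, after 6:00 PM; is located in Zone C → Late-Night Authorization required.

Compliance Registration, General Business Permit, Late-Night Authorization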